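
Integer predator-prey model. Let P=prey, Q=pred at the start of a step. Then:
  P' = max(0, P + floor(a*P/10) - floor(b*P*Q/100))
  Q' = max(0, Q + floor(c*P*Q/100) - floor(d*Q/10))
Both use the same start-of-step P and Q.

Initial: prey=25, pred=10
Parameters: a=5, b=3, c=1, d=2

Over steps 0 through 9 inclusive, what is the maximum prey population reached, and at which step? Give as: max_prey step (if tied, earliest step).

Answer: 51 5

Derivation:
Step 1: prey: 25+12-7=30; pred: 10+2-2=10
Step 2: prey: 30+15-9=36; pred: 10+3-2=11
Step 3: prey: 36+18-11=43; pred: 11+3-2=12
Step 4: prey: 43+21-15=49; pred: 12+5-2=15
Step 5: prey: 49+24-22=51; pred: 15+7-3=19
Step 6: prey: 51+25-29=47; pred: 19+9-3=25
Step 7: prey: 47+23-35=35; pred: 25+11-5=31
Step 8: prey: 35+17-32=20; pred: 31+10-6=35
Step 9: prey: 20+10-21=9; pred: 35+7-7=35
Max prey = 51 at step 5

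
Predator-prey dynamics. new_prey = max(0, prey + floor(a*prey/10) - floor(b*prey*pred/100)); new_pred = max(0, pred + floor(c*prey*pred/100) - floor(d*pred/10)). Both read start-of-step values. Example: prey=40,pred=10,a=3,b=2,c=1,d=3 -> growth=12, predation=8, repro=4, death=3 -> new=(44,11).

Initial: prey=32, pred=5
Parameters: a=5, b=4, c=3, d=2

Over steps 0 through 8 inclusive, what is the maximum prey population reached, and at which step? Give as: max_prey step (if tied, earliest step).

Answer: 50 2

Derivation:
Step 1: prey: 32+16-6=42; pred: 5+4-1=8
Step 2: prey: 42+21-13=50; pred: 8+10-1=17
Step 3: prey: 50+25-34=41; pred: 17+25-3=39
Step 4: prey: 41+20-63=0; pred: 39+47-7=79
Step 5: prey: 0+0-0=0; pred: 79+0-15=64
Step 6: prey: 0+0-0=0; pred: 64+0-12=52
Step 7: prey: 0+0-0=0; pred: 52+0-10=42
Step 8: prey: 0+0-0=0; pred: 42+0-8=34
Max prey = 50 at step 2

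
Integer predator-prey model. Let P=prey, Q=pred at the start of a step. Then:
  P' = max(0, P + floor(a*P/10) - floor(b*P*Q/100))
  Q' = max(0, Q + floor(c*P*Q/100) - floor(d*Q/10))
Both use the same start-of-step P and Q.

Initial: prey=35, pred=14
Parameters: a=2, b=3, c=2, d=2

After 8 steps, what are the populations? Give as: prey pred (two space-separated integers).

Step 1: prey: 35+7-14=28; pred: 14+9-2=21
Step 2: prey: 28+5-17=16; pred: 21+11-4=28
Step 3: prey: 16+3-13=6; pred: 28+8-5=31
Step 4: prey: 6+1-5=2; pred: 31+3-6=28
Step 5: prey: 2+0-1=1; pred: 28+1-5=24
Step 6: prey: 1+0-0=1; pred: 24+0-4=20
Step 7: prey: 1+0-0=1; pred: 20+0-4=16
Step 8: prey: 1+0-0=1; pred: 16+0-3=13

Answer: 1 13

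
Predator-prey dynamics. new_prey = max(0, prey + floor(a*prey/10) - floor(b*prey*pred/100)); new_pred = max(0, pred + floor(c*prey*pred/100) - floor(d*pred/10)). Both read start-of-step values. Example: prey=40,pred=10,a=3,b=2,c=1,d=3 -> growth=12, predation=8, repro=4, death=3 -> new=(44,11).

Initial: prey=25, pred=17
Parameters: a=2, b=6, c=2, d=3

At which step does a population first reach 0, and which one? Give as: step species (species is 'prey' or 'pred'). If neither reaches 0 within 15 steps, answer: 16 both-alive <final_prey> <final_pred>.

Step 1: prey: 25+5-25=5; pred: 17+8-5=20
Step 2: prey: 5+1-6=0; pred: 20+2-6=16
First extinction: prey at step 2

Answer: 2 prey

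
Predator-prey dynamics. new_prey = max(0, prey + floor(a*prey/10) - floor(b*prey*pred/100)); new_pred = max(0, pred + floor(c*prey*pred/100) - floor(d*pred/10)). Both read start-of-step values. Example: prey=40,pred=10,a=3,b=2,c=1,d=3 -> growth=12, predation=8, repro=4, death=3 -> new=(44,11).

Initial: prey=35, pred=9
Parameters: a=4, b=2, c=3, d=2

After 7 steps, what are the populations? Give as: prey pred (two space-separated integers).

Step 1: prey: 35+14-6=43; pred: 9+9-1=17
Step 2: prey: 43+17-14=46; pred: 17+21-3=35
Step 3: prey: 46+18-32=32; pred: 35+48-7=76
Step 4: prey: 32+12-48=0; pred: 76+72-15=133
Step 5: prey: 0+0-0=0; pred: 133+0-26=107
Step 6: prey: 0+0-0=0; pred: 107+0-21=86
Step 7: prey: 0+0-0=0; pred: 86+0-17=69

Answer: 0 69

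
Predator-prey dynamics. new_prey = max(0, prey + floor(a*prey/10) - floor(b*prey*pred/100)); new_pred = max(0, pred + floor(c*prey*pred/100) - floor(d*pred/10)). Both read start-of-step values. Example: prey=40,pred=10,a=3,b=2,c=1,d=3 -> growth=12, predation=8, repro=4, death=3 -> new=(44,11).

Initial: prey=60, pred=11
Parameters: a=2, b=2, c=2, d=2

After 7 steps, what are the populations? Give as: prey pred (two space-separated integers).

Answer: 0 43

Derivation:
Step 1: prey: 60+12-13=59; pred: 11+13-2=22
Step 2: prey: 59+11-25=45; pred: 22+25-4=43
Step 3: prey: 45+9-38=16; pred: 43+38-8=73
Step 4: prey: 16+3-23=0; pred: 73+23-14=82
Step 5: prey: 0+0-0=0; pred: 82+0-16=66
Step 6: prey: 0+0-0=0; pred: 66+0-13=53
Step 7: prey: 0+0-0=0; pred: 53+0-10=43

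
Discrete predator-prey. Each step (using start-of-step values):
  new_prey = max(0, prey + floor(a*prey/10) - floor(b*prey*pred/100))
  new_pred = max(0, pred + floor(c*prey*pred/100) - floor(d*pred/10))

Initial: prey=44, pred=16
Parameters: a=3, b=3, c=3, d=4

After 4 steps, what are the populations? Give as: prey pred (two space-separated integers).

Answer: 0 32

Derivation:
Step 1: prey: 44+13-21=36; pred: 16+21-6=31
Step 2: prey: 36+10-33=13; pred: 31+33-12=52
Step 3: prey: 13+3-20=0; pred: 52+20-20=52
Step 4: prey: 0+0-0=0; pred: 52+0-20=32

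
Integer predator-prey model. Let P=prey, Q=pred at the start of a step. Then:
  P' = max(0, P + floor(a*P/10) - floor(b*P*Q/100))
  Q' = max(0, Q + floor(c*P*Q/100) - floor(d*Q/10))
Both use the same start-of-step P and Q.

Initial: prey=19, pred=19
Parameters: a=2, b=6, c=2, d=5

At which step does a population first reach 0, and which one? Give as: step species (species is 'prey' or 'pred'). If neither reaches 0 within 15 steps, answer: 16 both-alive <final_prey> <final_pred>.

Answer: 2 prey

Derivation:
Step 1: prey: 19+3-21=1; pred: 19+7-9=17
Step 2: prey: 1+0-1=0; pred: 17+0-8=9
First extinction: prey at step 2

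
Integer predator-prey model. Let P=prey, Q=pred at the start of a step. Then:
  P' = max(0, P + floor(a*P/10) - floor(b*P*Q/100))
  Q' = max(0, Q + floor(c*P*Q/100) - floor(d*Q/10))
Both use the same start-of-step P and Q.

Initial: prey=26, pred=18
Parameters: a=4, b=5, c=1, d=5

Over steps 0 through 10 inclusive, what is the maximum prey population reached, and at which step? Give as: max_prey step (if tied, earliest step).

Answer: 70 10

Derivation:
Step 1: prey: 26+10-23=13; pred: 18+4-9=13
Step 2: prey: 13+5-8=10; pred: 13+1-6=8
Step 3: prey: 10+4-4=10; pred: 8+0-4=4
Step 4: prey: 10+4-2=12; pred: 4+0-2=2
Step 5: prey: 12+4-1=15; pred: 2+0-1=1
Step 6: prey: 15+6-0=21; pred: 1+0-0=1
Step 7: prey: 21+8-1=28; pred: 1+0-0=1
Step 8: prey: 28+11-1=38; pred: 1+0-0=1
Step 9: prey: 38+15-1=52; pred: 1+0-0=1
Step 10: prey: 52+20-2=70; pred: 1+0-0=1
Max prey = 70 at step 10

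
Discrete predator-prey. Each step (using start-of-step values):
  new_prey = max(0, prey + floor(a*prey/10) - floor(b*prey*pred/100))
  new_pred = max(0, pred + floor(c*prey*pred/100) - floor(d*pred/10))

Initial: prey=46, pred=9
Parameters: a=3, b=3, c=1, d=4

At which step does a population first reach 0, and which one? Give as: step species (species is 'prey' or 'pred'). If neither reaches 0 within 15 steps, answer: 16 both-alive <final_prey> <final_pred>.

Answer: 16 both-alive 47 10

Derivation:
Step 1: prey: 46+13-12=47; pred: 9+4-3=10
Step 2: prey: 47+14-14=47; pred: 10+4-4=10
Steps 3-15: state stable at prey=47, pred=10 (no change)
No extinction within 15 steps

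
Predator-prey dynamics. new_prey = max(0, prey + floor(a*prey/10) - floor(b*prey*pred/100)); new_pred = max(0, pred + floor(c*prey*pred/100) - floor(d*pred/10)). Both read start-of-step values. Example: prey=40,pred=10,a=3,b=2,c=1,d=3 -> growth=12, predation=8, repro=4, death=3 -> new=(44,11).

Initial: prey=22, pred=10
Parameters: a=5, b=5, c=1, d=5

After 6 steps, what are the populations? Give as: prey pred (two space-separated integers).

Answer: 79 3

Derivation:
Step 1: prey: 22+11-11=22; pred: 10+2-5=7
Step 2: prey: 22+11-7=26; pred: 7+1-3=5
Step 3: prey: 26+13-6=33; pred: 5+1-2=4
Step 4: prey: 33+16-6=43; pred: 4+1-2=3
Step 5: prey: 43+21-6=58; pred: 3+1-1=3
Step 6: prey: 58+29-8=79; pred: 3+1-1=3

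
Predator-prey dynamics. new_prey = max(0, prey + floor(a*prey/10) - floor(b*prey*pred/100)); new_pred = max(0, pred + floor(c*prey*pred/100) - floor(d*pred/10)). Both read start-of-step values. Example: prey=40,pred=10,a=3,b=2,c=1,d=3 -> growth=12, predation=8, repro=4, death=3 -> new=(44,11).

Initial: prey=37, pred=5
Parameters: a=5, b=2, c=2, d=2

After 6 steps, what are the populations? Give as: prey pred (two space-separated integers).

Step 1: prey: 37+18-3=52; pred: 5+3-1=7
Step 2: prey: 52+26-7=71; pred: 7+7-1=13
Step 3: prey: 71+35-18=88; pred: 13+18-2=29
Step 4: prey: 88+44-51=81; pred: 29+51-5=75
Step 5: prey: 81+40-121=0; pred: 75+121-15=181
Step 6: prey: 0+0-0=0; pred: 181+0-36=145

Answer: 0 145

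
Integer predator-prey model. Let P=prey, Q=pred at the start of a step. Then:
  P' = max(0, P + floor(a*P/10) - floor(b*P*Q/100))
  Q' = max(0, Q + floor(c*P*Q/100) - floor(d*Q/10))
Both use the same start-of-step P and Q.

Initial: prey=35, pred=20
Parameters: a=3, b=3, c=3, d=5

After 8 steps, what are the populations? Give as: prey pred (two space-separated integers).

Answer: 1 1

Derivation:
Step 1: prey: 35+10-21=24; pred: 20+21-10=31
Step 2: prey: 24+7-22=9; pred: 31+22-15=38
Step 3: prey: 9+2-10=1; pred: 38+10-19=29
Step 4: prey: 1+0-0=1; pred: 29+0-14=15
Step 5: prey: 1+0-0=1; pred: 15+0-7=8
Step 6: prey: 1+0-0=1; pred: 8+0-4=4
Step 7: prey: 1+0-0=1; pred: 4+0-2=2
Step 8: prey: 1+0-0=1; pred: 2+0-1=1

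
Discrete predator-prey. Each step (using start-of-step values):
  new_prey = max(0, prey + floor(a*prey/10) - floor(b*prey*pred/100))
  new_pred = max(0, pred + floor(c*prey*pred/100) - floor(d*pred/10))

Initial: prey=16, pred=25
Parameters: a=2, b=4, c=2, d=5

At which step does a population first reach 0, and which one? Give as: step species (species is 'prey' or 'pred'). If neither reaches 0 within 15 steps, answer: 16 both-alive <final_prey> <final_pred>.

Step 1: prey: 16+3-16=3; pred: 25+8-12=21
Step 2: prey: 3+0-2=1; pred: 21+1-10=12
Step 3: prey: 1+0-0=1; pred: 12+0-6=6
Step 4: prey: 1+0-0=1; pred: 6+0-3=3
Step 5: prey: 1+0-0=1; pred: 3+0-1=2
Step 6: prey: 1+0-0=1; pred: 2+0-1=1
Step 7: prey: 1+0-0=1; pred: 1+0-0=1
Steps 8-15: state stable at prey=1, pred=1 (no change)
No extinction within 15 steps

Answer: 16 both-alive 1 1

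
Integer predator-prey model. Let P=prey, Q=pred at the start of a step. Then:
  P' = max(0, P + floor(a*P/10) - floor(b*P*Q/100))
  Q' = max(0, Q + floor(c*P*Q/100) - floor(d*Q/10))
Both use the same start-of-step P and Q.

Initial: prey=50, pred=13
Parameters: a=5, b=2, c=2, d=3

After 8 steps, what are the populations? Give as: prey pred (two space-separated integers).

Step 1: prey: 50+25-13=62; pred: 13+13-3=23
Step 2: prey: 62+31-28=65; pred: 23+28-6=45
Step 3: prey: 65+32-58=39; pred: 45+58-13=90
Step 4: prey: 39+19-70=0; pred: 90+70-27=133
Step 5: prey: 0+0-0=0; pred: 133+0-39=94
Step 6: prey: 0+0-0=0; pred: 94+0-28=66
Step 7: prey: 0+0-0=0; pred: 66+0-19=47
Step 8: prey: 0+0-0=0; pred: 47+0-14=33

Answer: 0 33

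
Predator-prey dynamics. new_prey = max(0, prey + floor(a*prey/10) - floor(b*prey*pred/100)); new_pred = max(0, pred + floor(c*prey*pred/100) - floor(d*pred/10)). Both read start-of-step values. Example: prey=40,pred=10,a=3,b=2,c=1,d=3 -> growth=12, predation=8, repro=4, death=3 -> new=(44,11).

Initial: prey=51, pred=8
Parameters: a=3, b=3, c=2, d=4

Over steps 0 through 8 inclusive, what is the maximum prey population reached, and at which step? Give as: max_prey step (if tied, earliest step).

Step 1: prey: 51+15-12=54; pred: 8+8-3=13
Step 2: prey: 54+16-21=49; pred: 13+14-5=22
Step 3: prey: 49+14-32=31; pred: 22+21-8=35
Step 4: prey: 31+9-32=8; pred: 35+21-14=42
Step 5: prey: 8+2-10=0; pred: 42+6-16=32
Step 6: prey: 0+0-0=0; pred: 32+0-12=20
Step 7: prey: 0+0-0=0; pred: 20+0-8=12
Step 8: prey: 0+0-0=0; pred: 12+0-4=8
Max prey = 54 at step 1

Answer: 54 1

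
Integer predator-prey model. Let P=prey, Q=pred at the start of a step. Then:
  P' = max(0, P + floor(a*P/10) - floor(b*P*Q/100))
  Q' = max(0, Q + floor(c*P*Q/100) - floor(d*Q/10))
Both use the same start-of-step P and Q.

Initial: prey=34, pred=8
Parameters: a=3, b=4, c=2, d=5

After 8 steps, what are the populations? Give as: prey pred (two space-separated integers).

Answer: 12 5

Derivation:
Step 1: prey: 34+10-10=34; pred: 8+5-4=9
Step 2: prey: 34+10-12=32; pred: 9+6-4=11
Step 3: prey: 32+9-14=27; pred: 11+7-5=13
Step 4: prey: 27+8-14=21; pred: 13+7-6=14
Step 5: prey: 21+6-11=16; pred: 14+5-7=12
Step 6: prey: 16+4-7=13; pred: 12+3-6=9
Step 7: prey: 13+3-4=12; pred: 9+2-4=7
Step 8: prey: 12+3-3=12; pred: 7+1-3=5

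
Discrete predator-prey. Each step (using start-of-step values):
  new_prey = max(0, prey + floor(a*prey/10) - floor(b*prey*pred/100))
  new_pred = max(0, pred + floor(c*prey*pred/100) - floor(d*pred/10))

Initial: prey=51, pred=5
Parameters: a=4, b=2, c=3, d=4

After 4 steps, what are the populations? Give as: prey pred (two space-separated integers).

Step 1: prey: 51+20-5=66; pred: 5+7-2=10
Step 2: prey: 66+26-13=79; pred: 10+19-4=25
Step 3: prey: 79+31-39=71; pred: 25+59-10=74
Step 4: prey: 71+28-105=0; pred: 74+157-29=202

Answer: 0 202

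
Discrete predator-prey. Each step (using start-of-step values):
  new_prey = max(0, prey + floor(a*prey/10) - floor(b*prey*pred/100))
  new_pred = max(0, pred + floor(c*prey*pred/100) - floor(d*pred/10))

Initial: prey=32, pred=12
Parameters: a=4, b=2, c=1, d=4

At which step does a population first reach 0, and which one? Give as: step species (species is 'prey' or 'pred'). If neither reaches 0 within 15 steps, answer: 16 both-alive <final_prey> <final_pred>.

Answer: 16 both-alive 7 7

Derivation:
Step 1: prey: 32+12-7=37; pred: 12+3-4=11
Step 2: prey: 37+14-8=43; pred: 11+4-4=11
Step 3: prey: 43+17-9=51; pred: 11+4-4=11
Step 4: prey: 51+20-11=60; pred: 11+5-4=12
Step 5: prey: 60+24-14=70; pred: 12+7-4=15
Step 6: prey: 70+28-21=77; pred: 15+10-6=19
Step 7: prey: 77+30-29=78; pred: 19+14-7=26
Step 8: prey: 78+31-40=69; pred: 26+20-10=36
Step 9: prey: 69+27-49=47; pred: 36+24-14=46
Step 10: prey: 47+18-43=22; pred: 46+21-18=49
Step 11: prey: 22+8-21=9; pred: 49+10-19=40
Step 12: prey: 9+3-7=5; pred: 40+3-16=27
Step 13: prey: 5+2-2=5; pred: 27+1-10=18
Step 14: prey: 5+2-1=6; pred: 18+0-7=11
Step 15: prey: 6+2-1=7; pred: 11+0-4=7
No extinction within 15 steps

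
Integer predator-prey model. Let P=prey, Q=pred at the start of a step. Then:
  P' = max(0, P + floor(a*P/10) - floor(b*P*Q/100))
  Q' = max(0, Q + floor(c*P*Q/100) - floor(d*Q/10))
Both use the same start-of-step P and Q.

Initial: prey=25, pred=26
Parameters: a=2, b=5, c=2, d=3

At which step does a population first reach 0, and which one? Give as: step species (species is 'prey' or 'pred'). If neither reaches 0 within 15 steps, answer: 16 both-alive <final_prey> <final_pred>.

Answer: 1 prey

Derivation:
Step 1: prey: 25+5-32=0; pred: 26+13-7=32
First extinction: prey at step 1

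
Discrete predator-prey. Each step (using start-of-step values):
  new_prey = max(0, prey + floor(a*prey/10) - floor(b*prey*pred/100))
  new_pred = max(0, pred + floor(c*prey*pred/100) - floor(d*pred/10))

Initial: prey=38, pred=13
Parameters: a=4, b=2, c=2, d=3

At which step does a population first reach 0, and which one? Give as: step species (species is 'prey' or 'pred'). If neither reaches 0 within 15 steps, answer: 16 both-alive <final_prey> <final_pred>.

Step 1: prey: 38+15-9=44; pred: 13+9-3=19
Step 2: prey: 44+17-16=45; pred: 19+16-5=30
Step 3: prey: 45+18-27=36; pred: 30+27-9=48
Step 4: prey: 36+14-34=16; pred: 48+34-14=68
Step 5: prey: 16+6-21=1; pred: 68+21-20=69
Step 6: prey: 1+0-1=0; pred: 69+1-20=50
First extinction: prey at step 6

Answer: 6 prey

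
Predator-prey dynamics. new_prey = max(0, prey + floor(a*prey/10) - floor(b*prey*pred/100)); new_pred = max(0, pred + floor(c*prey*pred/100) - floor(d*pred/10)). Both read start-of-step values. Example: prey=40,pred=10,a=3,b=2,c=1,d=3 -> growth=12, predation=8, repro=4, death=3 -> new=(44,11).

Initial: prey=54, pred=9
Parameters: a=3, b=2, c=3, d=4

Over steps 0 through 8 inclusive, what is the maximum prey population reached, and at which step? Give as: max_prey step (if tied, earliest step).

Step 1: prey: 54+16-9=61; pred: 9+14-3=20
Step 2: prey: 61+18-24=55; pred: 20+36-8=48
Step 3: prey: 55+16-52=19; pred: 48+79-19=108
Step 4: prey: 19+5-41=0; pred: 108+61-43=126
Step 5: prey: 0+0-0=0; pred: 126+0-50=76
Step 6: prey: 0+0-0=0; pred: 76+0-30=46
Step 7: prey: 0+0-0=0; pred: 46+0-18=28
Step 8: prey: 0+0-0=0; pred: 28+0-11=17
Max prey = 61 at step 1

Answer: 61 1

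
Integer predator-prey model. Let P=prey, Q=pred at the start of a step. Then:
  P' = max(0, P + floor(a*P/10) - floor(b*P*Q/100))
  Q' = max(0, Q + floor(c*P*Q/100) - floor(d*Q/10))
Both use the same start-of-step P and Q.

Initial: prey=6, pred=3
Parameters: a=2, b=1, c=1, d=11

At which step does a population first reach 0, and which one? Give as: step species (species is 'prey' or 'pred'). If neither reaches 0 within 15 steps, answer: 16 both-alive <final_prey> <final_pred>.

Step 1: prey: 6+1-0=7; pred: 3+0-3=0
First extinction: pred at step 1

Answer: 1 pred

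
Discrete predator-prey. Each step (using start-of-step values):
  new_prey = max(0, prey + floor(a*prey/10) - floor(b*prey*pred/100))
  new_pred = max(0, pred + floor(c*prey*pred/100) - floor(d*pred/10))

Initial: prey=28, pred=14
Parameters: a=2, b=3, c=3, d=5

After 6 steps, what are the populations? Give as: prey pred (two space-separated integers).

Step 1: prey: 28+5-11=22; pred: 14+11-7=18
Step 2: prey: 22+4-11=15; pred: 18+11-9=20
Step 3: prey: 15+3-9=9; pred: 20+9-10=19
Step 4: prey: 9+1-5=5; pred: 19+5-9=15
Step 5: prey: 5+1-2=4; pred: 15+2-7=10
Step 6: prey: 4+0-1=3; pred: 10+1-5=6

Answer: 3 6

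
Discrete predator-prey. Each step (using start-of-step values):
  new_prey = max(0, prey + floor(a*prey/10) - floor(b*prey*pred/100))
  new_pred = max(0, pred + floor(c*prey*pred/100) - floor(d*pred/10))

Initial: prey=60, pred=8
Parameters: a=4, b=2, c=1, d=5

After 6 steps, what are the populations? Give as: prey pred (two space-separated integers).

Answer: 77 64

Derivation:
Step 1: prey: 60+24-9=75; pred: 8+4-4=8
Step 2: prey: 75+30-12=93; pred: 8+6-4=10
Step 3: prey: 93+37-18=112; pred: 10+9-5=14
Step 4: prey: 112+44-31=125; pred: 14+15-7=22
Step 5: prey: 125+50-55=120; pred: 22+27-11=38
Step 6: prey: 120+48-91=77; pred: 38+45-19=64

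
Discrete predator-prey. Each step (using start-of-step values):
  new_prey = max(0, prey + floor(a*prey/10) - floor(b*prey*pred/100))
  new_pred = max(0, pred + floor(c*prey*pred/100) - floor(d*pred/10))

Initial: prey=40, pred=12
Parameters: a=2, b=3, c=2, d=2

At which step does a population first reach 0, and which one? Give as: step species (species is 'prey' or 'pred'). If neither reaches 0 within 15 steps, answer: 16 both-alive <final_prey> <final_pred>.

Answer: 16 both-alive 1 4

Derivation:
Step 1: prey: 40+8-14=34; pred: 12+9-2=19
Step 2: prey: 34+6-19=21; pred: 19+12-3=28
Step 3: prey: 21+4-17=8; pred: 28+11-5=34
Step 4: prey: 8+1-8=1; pred: 34+5-6=33
Step 5: prey: 1+0-0=1; pred: 33+0-6=27
Step 6: prey: 1+0-0=1; pred: 27+0-5=22
Step 7: prey: 1+0-0=1; pred: 22+0-4=18
Step 8: prey: 1+0-0=1; pred: 18+0-3=15
Step 9: prey: 1+0-0=1; pred: 15+0-3=12
Step 10: prey: 1+0-0=1; pred: 12+0-2=10
Step 11: prey: 1+0-0=1; pred: 10+0-2=8
Step 12: prey: 1+0-0=1; pred: 8+0-1=7
Step 13: prey: 1+0-0=1; pred: 7+0-1=6
Step 14: prey: 1+0-0=1; pred: 6+0-1=5
Step 15: prey: 1+0-0=1; pred: 5+0-1=4
No extinction within 15 steps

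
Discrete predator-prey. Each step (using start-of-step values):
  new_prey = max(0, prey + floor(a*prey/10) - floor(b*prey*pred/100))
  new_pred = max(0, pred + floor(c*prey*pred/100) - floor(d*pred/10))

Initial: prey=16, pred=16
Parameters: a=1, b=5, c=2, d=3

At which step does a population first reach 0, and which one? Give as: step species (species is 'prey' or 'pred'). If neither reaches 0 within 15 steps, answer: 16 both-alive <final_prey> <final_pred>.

Step 1: prey: 16+1-12=5; pred: 16+5-4=17
Step 2: prey: 5+0-4=1; pred: 17+1-5=13
Step 3: prey: 1+0-0=1; pred: 13+0-3=10
Step 4: prey: 1+0-0=1; pred: 10+0-3=7
Step 5: prey: 1+0-0=1; pred: 7+0-2=5
Step 6: prey: 1+0-0=1; pred: 5+0-1=4
Step 7: prey: 1+0-0=1; pred: 4+0-1=3
Step 8: prey: 1+0-0=1; pred: 3+0-0=3
Steps 9-15: state stable at prey=1, pred=3 (no change)
No extinction within 15 steps

Answer: 16 both-alive 1 3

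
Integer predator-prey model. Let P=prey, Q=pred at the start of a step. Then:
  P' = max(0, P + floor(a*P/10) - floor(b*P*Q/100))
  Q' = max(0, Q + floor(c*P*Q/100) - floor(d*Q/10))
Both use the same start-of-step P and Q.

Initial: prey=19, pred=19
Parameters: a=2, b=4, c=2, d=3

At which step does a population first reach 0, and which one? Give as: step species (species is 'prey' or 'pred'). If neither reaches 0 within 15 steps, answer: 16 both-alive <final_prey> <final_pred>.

Step 1: prey: 19+3-14=8; pred: 19+7-5=21
Step 2: prey: 8+1-6=3; pred: 21+3-6=18
Step 3: prey: 3+0-2=1; pred: 18+1-5=14
Step 4: prey: 1+0-0=1; pred: 14+0-4=10
Step 5: prey: 1+0-0=1; pred: 10+0-3=7
Step 6: prey: 1+0-0=1; pred: 7+0-2=5
Step 7: prey: 1+0-0=1; pred: 5+0-1=4
Step 8: prey: 1+0-0=1; pred: 4+0-1=3
Step 9: prey: 1+0-0=1; pred: 3+0-0=3
Steps 10-15: state stable at prey=1, pred=3 (no change)
No extinction within 15 steps

Answer: 16 both-alive 1 3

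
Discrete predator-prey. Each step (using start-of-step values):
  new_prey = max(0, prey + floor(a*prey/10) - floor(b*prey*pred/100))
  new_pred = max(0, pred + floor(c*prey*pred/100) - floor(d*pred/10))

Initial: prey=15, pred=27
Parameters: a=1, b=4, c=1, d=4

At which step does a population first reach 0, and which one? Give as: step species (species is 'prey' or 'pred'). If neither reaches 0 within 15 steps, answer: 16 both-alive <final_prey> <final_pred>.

Step 1: prey: 15+1-16=0; pred: 27+4-10=21
First extinction: prey at step 1

Answer: 1 prey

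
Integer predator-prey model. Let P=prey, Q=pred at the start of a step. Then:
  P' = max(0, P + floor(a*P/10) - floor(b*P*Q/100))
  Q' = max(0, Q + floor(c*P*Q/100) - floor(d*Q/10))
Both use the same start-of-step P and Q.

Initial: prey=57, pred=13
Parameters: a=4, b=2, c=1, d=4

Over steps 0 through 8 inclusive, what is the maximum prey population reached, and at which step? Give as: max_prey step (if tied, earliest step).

Answer: 75 3

Derivation:
Step 1: prey: 57+22-14=65; pred: 13+7-5=15
Step 2: prey: 65+26-19=72; pred: 15+9-6=18
Step 3: prey: 72+28-25=75; pred: 18+12-7=23
Step 4: prey: 75+30-34=71; pred: 23+17-9=31
Step 5: prey: 71+28-44=55; pred: 31+22-12=41
Step 6: prey: 55+22-45=32; pred: 41+22-16=47
Step 7: prey: 32+12-30=14; pred: 47+15-18=44
Step 8: prey: 14+5-12=7; pred: 44+6-17=33
Max prey = 75 at step 3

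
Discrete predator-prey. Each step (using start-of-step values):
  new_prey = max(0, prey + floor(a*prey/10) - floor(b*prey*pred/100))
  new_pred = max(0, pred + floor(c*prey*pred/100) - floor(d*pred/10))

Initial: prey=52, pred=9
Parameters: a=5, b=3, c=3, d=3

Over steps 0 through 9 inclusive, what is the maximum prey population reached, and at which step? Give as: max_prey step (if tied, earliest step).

Step 1: prey: 52+26-14=64; pred: 9+14-2=21
Step 2: prey: 64+32-40=56; pred: 21+40-6=55
Step 3: prey: 56+28-92=0; pred: 55+92-16=131
Step 4: prey: 0+0-0=0; pred: 131+0-39=92
Step 5: prey: 0+0-0=0; pred: 92+0-27=65
Step 6: prey: 0+0-0=0; pred: 65+0-19=46
Step 7: prey: 0+0-0=0; pred: 46+0-13=33
Step 8: prey: 0+0-0=0; pred: 33+0-9=24
Step 9: prey: 0+0-0=0; pred: 24+0-7=17
Max prey = 64 at step 1

Answer: 64 1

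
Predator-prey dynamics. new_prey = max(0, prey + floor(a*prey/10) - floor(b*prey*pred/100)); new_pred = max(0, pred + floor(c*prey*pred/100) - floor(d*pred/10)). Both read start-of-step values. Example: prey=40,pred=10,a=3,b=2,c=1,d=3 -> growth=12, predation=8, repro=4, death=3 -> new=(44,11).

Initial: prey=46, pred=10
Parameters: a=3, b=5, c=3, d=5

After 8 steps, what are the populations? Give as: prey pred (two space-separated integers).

Step 1: prey: 46+13-23=36; pred: 10+13-5=18
Step 2: prey: 36+10-32=14; pred: 18+19-9=28
Step 3: prey: 14+4-19=0; pred: 28+11-14=25
Step 4: prey: 0+0-0=0; pred: 25+0-12=13
Step 5: prey: 0+0-0=0; pred: 13+0-6=7
Step 6: prey: 0+0-0=0; pred: 7+0-3=4
Step 7: prey: 0+0-0=0; pred: 4+0-2=2
Step 8: prey: 0+0-0=0; pred: 2+0-1=1

Answer: 0 1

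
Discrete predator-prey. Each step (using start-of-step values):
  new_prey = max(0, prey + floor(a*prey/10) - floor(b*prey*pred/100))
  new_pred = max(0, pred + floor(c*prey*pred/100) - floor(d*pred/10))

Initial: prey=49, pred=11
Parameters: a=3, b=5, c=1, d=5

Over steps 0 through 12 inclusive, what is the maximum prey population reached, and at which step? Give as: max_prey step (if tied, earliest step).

Answer: 88 12

Derivation:
Step 1: prey: 49+14-26=37; pred: 11+5-5=11
Step 2: prey: 37+11-20=28; pred: 11+4-5=10
Step 3: prey: 28+8-14=22; pred: 10+2-5=7
Step 4: prey: 22+6-7=21; pred: 7+1-3=5
Step 5: prey: 21+6-5=22; pred: 5+1-2=4
Step 6: prey: 22+6-4=24; pred: 4+0-2=2
Step 7: prey: 24+7-2=29; pred: 2+0-1=1
Step 8: prey: 29+8-1=36; pred: 1+0-0=1
Step 9: prey: 36+10-1=45; pred: 1+0-0=1
Step 10: prey: 45+13-2=56; pred: 1+0-0=1
Step 11: prey: 56+16-2=70; pred: 1+0-0=1
Step 12: prey: 70+21-3=88; pred: 1+0-0=1
Max prey = 88 at step 12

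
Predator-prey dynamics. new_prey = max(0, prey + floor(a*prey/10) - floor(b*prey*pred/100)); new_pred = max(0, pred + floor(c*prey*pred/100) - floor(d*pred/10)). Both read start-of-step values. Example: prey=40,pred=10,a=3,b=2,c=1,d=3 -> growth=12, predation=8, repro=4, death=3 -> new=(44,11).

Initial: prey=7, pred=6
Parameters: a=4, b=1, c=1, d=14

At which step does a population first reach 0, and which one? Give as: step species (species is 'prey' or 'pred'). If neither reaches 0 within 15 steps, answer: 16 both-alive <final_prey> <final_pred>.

Answer: 1 pred

Derivation:
Step 1: prey: 7+2-0=9; pred: 6+0-8=0
First extinction: pred at step 1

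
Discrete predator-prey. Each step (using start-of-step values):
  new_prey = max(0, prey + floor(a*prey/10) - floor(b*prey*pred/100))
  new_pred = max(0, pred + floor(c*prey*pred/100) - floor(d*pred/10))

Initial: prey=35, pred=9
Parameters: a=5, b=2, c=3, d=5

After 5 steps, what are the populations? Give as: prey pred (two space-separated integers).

Answer: 0 140

Derivation:
Step 1: prey: 35+17-6=46; pred: 9+9-4=14
Step 2: prey: 46+23-12=57; pred: 14+19-7=26
Step 3: prey: 57+28-29=56; pred: 26+44-13=57
Step 4: prey: 56+28-63=21; pred: 57+95-28=124
Step 5: prey: 21+10-52=0; pred: 124+78-62=140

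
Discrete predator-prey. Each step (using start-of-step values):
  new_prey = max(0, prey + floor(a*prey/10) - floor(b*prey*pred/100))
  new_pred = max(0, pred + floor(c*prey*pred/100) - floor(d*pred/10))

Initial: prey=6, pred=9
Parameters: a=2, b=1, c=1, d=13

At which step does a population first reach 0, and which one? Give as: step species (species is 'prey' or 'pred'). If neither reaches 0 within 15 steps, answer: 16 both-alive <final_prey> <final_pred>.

Step 1: prey: 6+1-0=7; pred: 9+0-11=0
First extinction: pred at step 1

Answer: 1 pred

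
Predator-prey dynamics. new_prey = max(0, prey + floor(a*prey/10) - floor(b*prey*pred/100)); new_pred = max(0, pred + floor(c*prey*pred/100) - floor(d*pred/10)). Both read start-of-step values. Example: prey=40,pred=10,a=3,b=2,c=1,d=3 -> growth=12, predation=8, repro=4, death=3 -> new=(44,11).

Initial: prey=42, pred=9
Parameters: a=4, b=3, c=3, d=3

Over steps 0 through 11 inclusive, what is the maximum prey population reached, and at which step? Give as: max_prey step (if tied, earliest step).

Answer: 47 1

Derivation:
Step 1: prey: 42+16-11=47; pred: 9+11-2=18
Step 2: prey: 47+18-25=40; pred: 18+25-5=38
Step 3: prey: 40+16-45=11; pred: 38+45-11=72
Step 4: prey: 11+4-23=0; pred: 72+23-21=74
Step 5: prey: 0+0-0=0; pred: 74+0-22=52
Step 6: prey: 0+0-0=0; pred: 52+0-15=37
Step 7: prey: 0+0-0=0; pred: 37+0-11=26
Step 8: prey: 0+0-0=0; pred: 26+0-7=19
Step 9: prey: 0+0-0=0; pred: 19+0-5=14
Step 10: prey: 0+0-0=0; pred: 14+0-4=10
Step 11: prey: 0+0-0=0; pred: 10+0-3=7
Max prey = 47 at step 1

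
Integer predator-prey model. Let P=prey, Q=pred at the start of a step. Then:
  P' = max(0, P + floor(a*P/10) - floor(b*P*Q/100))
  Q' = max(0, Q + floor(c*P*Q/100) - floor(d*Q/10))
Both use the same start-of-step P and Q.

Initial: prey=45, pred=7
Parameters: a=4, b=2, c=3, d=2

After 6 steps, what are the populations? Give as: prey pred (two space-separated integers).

Answer: 0 128

Derivation:
Step 1: prey: 45+18-6=57; pred: 7+9-1=15
Step 2: prey: 57+22-17=62; pred: 15+25-3=37
Step 3: prey: 62+24-45=41; pred: 37+68-7=98
Step 4: prey: 41+16-80=0; pred: 98+120-19=199
Step 5: prey: 0+0-0=0; pred: 199+0-39=160
Step 6: prey: 0+0-0=0; pred: 160+0-32=128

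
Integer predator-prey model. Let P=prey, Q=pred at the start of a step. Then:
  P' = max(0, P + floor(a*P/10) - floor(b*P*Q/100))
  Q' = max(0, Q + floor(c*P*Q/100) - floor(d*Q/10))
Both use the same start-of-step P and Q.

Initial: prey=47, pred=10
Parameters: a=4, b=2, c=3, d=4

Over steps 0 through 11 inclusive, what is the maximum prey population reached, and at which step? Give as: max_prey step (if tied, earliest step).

Answer: 56 1

Derivation:
Step 1: prey: 47+18-9=56; pred: 10+14-4=20
Step 2: prey: 56+22-22=56; pred: 20+33-8=45
Step 3: prey: 56+22-50=28; pred: 45+75-18=102
Step 4: prey: 28+11-57=0; pred: 102+85-40=147
Step 5: prey: 0+0-0=0; pred: 147+0-58=89
Step 6: prey: 0+0-0=0; pred: 89+0-35=54
Step 7: prey: 0+0-0=0; pred: 54+0-21=33
Step 8: prey: 0+0-0=0; pred: 33+0-13=20
Step 9: prey: 0+0-0=0; pred: 20+0-8=12
Step 10: prey: 0+0-0=0; pred: 12+0-4=8
Step 11: prey: 0+0-0=0; pred: 8+0-3=5
Max prey = 56 at step 1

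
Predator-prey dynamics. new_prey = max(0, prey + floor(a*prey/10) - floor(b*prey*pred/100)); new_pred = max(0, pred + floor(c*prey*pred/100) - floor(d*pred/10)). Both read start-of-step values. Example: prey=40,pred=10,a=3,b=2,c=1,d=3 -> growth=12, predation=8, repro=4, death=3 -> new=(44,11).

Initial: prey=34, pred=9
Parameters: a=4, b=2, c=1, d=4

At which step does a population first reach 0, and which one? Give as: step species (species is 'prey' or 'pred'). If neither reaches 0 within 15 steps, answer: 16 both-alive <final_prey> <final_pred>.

Step 1: prey: 34+13-6=41; pred: 9+3-3=9
Step 2: prey: 41+16-7=50; pred: 9+3-3=9
Step 3: prey: 50+20-9=61; pred: 9+4-3=10
Step 4: prey: 61+24-12=73; pred: 10+6-4=12
Step 5: prey: 73+29-17=85; pred: 12+8-4=16
Step 6: prey: 85+34-27=92; pred: 16+13-6=23
Step 7: prey: 92+36-42=86; pred: 23+21-9=35
Step 8: prey: 86+34-60=60; pred: 35+30-14=51
Step 9: prey: 60+24-61=23; pred: 51+30-20=61
Step 10: prey: 23+9-28=4; pred: 61+14-24=51
Step 11: prey: 4+1-4=1; pred: 51+2-20=33
Step 12: prey: 1+0-0=1; pred: 33+0-13=20
Step 13: prey: 1+0-0=1; pred: 20+0-8=12
Step 14: prey: 1+0-0=1; pred: 12+0-4=8
Step 15: prey: 1+0-0=1; pred: 8+0-3=5
No extinction within 15 steps

Answer: 16 both-alive 1 5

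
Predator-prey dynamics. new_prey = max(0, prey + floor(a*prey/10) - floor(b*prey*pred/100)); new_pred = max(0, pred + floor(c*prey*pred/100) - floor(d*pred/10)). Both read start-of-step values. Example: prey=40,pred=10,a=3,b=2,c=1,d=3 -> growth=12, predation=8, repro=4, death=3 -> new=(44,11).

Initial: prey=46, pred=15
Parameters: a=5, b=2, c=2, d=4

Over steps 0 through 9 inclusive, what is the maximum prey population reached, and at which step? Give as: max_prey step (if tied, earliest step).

Step 1: prey: 46+23-13=56; pred: 15+13-6=22
Step 2: prey: 56+28-24=60; pred: 22+24-8=38
Step 3: prey: 60+30-45=45; pred: 38+45-15=68
Step 4: prey: 45+22-61=6; pred: 68+61-27=102
Step 5: prey: 6+3-12=0; pred: 102+12-40=74
Step 6: prey: 0+0-0=0; pred: 74+0-29=45
Step 7: prey: 0+0-0=0; pred: 45+0-18=27
Step 8: prey: 0+0-0=0; pred: 27+0-10=17
Step 9: prey: 0+0-0=0; pred: 17+0-6=11
Max prey = 60 at step 2

Answer: 60 2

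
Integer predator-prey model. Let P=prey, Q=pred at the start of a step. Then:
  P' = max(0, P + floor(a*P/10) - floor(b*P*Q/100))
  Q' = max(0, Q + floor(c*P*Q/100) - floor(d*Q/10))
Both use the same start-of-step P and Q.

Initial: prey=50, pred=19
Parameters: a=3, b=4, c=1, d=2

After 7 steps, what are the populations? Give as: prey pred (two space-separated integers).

Step 1: prey: 50+15-38=27; pred: 19+9-3=25
Step 2: prey: 27+8-27=8; pred: 25+6-5=26
Step 3: prey: 8+2-8=2; pred: 26+2-5=23
Step 4: prey: 2+0-1=1; pred: 23+0-4=19
Step 5: prey: 1+0-0=1; pred: 19+0-3=16
Step 6: prey: 1+0-0=1; pred: 16+0-3=13
Step 7: prey: 1+0-0=1; pred: 13+0-2=11

Answer: 1 11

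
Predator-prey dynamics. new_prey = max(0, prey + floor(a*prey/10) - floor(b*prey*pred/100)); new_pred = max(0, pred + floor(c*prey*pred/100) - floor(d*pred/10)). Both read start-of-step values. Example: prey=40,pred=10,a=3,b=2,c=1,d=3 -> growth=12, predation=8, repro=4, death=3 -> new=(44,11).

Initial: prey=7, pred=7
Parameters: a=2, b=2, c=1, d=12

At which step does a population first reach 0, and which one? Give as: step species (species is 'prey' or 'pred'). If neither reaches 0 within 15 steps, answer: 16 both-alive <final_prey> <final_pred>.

Step 1: prey: 7+1-0=8; pred: 7+0-8=0
First extinction: pred at step 1

Answer: 1 pred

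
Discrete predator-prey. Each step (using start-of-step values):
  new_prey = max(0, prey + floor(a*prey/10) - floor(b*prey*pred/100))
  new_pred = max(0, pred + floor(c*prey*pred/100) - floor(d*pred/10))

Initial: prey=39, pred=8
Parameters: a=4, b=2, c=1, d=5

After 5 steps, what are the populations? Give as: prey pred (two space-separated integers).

Step 1: prey: 39+15-6=48; pred: 8+3-4=7
Step 2: prey: 48+19-6=61; pred: 7+3-3=7
Step 3: prey: 61+24-8=77; pred: 7+4-3=8
Step 4: prey: 77+30-12=95; pred: 8+6-4=10
Step 5: prey: 95+38-19=114; pred: 10+9-5=14

Answer: 114 14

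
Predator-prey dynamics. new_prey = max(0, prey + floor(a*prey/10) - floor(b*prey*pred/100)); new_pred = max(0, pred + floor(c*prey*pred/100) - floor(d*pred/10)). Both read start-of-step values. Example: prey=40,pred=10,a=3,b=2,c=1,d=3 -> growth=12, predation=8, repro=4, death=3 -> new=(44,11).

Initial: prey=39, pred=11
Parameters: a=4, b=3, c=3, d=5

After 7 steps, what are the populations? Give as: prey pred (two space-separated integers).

Answer: 0 7

Derivation:
Step 1: prey: 39+15-12=42; pred: 11+12-5=18
Step 2: prey: 42+16-22=36; pred: 18+22-9=31
Step 3: prey: 36+14-33=17; pred: 31+33-15=49
Step 4: prey: 17+6-24=0; pred: 49+24-24=49
Step 5: prey: 0+0-0=0; pred: 49+0-24=25
Step 6: prey: 0+0-0=0; pred: 25+0-12=13
Step 7: prey: 0+0-0=0; pred: 13+0-6=7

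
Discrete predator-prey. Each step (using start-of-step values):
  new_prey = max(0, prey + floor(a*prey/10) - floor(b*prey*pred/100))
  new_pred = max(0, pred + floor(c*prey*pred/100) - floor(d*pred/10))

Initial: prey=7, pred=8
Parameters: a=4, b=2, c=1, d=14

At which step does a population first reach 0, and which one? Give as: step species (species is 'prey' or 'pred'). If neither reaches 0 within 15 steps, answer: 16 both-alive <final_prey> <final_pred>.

Step 1: prey: 7+2-1=8; pred: 8+0-11=0
First extinction: pred at step 1

Answer: 1 pred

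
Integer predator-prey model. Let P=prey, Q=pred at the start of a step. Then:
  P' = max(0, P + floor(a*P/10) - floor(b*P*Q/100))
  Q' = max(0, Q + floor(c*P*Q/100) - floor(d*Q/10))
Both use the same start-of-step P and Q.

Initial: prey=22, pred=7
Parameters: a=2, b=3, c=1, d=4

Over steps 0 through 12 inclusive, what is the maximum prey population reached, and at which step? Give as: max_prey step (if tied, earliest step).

Answer: 71 12

Derivation:
Step 1: prey: 22+4-4=22; pred: 7+1-2=6
Step 2: prey: 22+4-3=23; pred: 6+1-2=5
Step 3: prey: 23+4-3=24; pred: 5+1-2=4
Step 4: prey: 24+4-2=26; pred: 4+0-1=3
Step 5: prey: 26+5-2=29; pred: 3+0-1=2
Step 6: prey: 29+5-1=33; pred: 2+0-0=2
Step 7: prey: 33+6-1=38; pred: 2+0-0=2
Step 8: prey: 38+7-2=43; pred: 2+0-0=2
Step 9: prey: 43+8-2=49; pred: 2+0-0=2
Step 10: prey: 49+9-2=56; pred: 2+0-0=2
Step 11: prey: 56+11-3=64; pred: 2+1-0=3
Step 12: prey: 64+12-5=71; pred: 3+1-1=3
Max prey = 71 at step 12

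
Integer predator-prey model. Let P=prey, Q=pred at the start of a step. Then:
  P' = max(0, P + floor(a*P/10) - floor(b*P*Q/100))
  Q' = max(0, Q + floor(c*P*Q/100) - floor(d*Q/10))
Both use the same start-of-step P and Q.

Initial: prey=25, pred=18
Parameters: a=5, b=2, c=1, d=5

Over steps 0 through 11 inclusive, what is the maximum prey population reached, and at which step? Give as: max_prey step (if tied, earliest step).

Answer: 169 8

Derivation:
Step 1: prey: 25+12-9=28; pred: 18+4-9=13
Step 2: prey: 28+14-7=35; pred: 13+3-6=10
Step 3: prey: 35+17-7=45; pred: 10+3-5=8
Step 4: prey: 45+22-7=60; pred: 8+3-4=7
Step 5: prey: 60+30-8=82; pred: 7+4-3=8
Step 6: prey: 82+41-13=110; pred: 8+6-4=10
Step 7: prey: 110+55-22=143; pred: 10+11-5=16
Step 8: prey: 143+71-45=169; pred: 16+22-8=30
Step 9: prey: 169+84-101=152; pred: 30+50-15=65
Step 10: prey: 152+76-197=31; pred: 65+98-32=131
Step 11: prey: 31+15-81=0; pred: 131+40-65=106
Max prey = 169 at step 8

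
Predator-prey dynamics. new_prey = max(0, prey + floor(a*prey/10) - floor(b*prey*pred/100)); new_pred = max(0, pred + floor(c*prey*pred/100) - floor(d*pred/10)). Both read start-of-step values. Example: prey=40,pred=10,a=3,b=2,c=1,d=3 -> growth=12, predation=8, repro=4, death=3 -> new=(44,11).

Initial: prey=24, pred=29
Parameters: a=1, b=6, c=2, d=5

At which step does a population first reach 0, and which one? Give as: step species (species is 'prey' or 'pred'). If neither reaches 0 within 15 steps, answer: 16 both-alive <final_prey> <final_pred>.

Answer: 1 prey

Derivation:
Step 1: prey: 24+2-41=0; pred: 29+13-14=28
First extinction: prey at step 1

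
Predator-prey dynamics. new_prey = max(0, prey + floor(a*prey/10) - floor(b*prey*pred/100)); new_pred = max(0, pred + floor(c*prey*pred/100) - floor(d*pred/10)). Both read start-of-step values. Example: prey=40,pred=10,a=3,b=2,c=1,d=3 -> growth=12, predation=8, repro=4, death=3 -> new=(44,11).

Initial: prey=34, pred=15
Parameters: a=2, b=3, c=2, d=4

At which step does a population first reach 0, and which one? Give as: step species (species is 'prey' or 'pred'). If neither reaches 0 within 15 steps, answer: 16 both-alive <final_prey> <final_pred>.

Answer: 16 both-alive 3 2

Derivation:
Step 1: prey: 34+6-15=25; pred: 15+10-6=19
Step 2: prey: 25+5-14=16; pred: 19+9-7=21
Step 3: prey: 16+3-10=9; pred: 21+6-8=19
Step 4: prey: 9+1-5=5; pred: 19+3-7=15
Step 5: prey: 5+1-2=4; pred: 15+1-6=10
Step 6: prey: 4+0-1=3; pred: 10+0-4=6
Step 7: prey: 3+0-0=3; pred: 6+0-2=4
Step 8: prey: 3+0-0=3; pred: 4+0-1=3
Step 9: prey: 3+0-0=3; pred: 3+0-1=2
Step 10: prey: 3+0-0=3; pred: 2+0-0=2
Steps 11-15: state stable at prey=3, pred=2 (no change)
No extinction within 15 steps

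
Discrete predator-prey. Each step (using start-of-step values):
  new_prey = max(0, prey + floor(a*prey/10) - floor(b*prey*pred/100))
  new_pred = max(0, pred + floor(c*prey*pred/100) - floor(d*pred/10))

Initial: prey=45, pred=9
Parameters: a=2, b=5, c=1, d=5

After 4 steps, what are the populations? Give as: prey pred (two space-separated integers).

Step 1: prey: 45+9-20=34; pred: 9+4-4=9
Step 2: prey: 34+6-15=25; pred: 9+3-4=8
Step 3: prey: 25+5-10=20; pred: 8+2-4=6
Step 4: prey: 20+4-6=18; pred: 6+1-3=4

Answer: 18 4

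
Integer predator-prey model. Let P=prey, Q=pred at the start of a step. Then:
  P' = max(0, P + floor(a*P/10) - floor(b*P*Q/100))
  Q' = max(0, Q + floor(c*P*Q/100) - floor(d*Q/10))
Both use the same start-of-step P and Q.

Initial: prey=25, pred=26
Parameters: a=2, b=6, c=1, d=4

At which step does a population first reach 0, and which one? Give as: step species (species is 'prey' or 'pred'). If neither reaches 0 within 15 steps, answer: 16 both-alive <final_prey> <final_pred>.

Answer: 1 prey

Derivation:
Step 1: prey: 25+5-39=0; pred: 26+6-10=22
First extinction: prey at step 1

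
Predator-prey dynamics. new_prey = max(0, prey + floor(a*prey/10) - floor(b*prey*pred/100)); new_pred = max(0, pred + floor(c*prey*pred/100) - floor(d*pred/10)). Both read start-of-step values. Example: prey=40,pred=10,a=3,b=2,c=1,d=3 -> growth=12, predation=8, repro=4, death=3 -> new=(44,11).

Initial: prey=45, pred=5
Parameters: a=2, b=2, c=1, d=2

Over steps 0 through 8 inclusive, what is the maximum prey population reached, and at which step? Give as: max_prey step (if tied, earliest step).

Step 1: prey: 45+9-4=50; pred: 5+2-1=6
Step 2: prey: 50+10-6=54; pred: 6+3-1=8
Step 3: prey: 54+10-8=56; pred: 8+4-1=11
Step 4: prey: 56+11-12=55; pred: 11+6-2=15
Step 5: prey: 55+11-16=50; pred: 15+8-3=20
Step 6: prey: 50+10-20=40; pred: 20+10-4=26
Step 7: prey: 40+8-20=28; pred: 26+10-5=31
Step 8: prey: 28+5-17=16; pred: 31+8-6=33
Max prey = 56 at step 3

Answer: 56 3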